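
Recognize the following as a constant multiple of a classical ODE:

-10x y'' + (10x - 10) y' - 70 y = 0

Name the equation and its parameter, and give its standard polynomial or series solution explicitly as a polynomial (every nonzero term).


All three coefficients share the factor -10; dividing through by -10 gives  x y'' + (1 - x) y' + 7 y = 0.
This matches the Laguerre equation x y'' + (1 - x) y' + n y = 0 with n = 7; the polynomial solution is L_7(x).
With y = sum_k a_k x^k, matching x^k gives (k+1)k a_{k+1} + (k+1) a_{k+1} - k a_k + n a_k = 0, i.e. (k+1)^2 a_{k+1} = (k - n) a_k = (k - 7) a_k. The right side vanishes at k = 7, so the series terminates at degree 7.
Standard normalization L_n(0) = 1 gives a_0 = 1. Work upward with a_{k+1} = (k - 7) a_k / (k+1)^2:
  a_1 = (0 - 7)(1) / 1^2 = -7/1 = -7
  a_2 = (1 - 7)(-7) / 2^2 = 42/4 = 21/2
  a_3 = (2 - 7)(21/2) / 3^2 = (-105/2)/9 = -35/6
  a_4 = (3 - 7)(-35/6) / 4^2 = (70/3)/16 = 35/24
  a_5 = (4 - 7)(35/24) / 5^2 = (-35/8)/25 = -7/40
  a_6 = (5 - 7)(-7/40) / 6^2 = (7/20)/36 = 7/720
  a_7 = (6 - 7)(7/720) / 7^2 = (-7/720)/49 = -1/5040
Hence L_7(x) = -x^7/5040 + 7 x^6/720 - 7 x^5/40 + 35 x^4/24 - 35 x^3/6 + 21 x^2/2 - 7 x + 1.

L_7(x); series = -x^7/5040 + 7 x^6/720 - 7 x^5/40 + 35 x^4/24 - 35 x^3/6 + 21 x^2/2 - 7 x + 1


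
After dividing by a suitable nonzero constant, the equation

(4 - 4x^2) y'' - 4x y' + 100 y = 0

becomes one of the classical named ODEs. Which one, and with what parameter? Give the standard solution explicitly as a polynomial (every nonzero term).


All three coefficients share the factor 4; dividing through by 4 gives  (1 - x^2) y'' - x y' + 25 y = 0.
This matches the Chebyshev equation (1 - x^2) y'' - x y' + n^2 y = 0 (note the -x y' term, not -2x y') with n^2 = 25, so n = 5; the polynomial solution is T_5(x).
With y = sum_k a_k x^k, matching x^k gives (k+2)(k+1) a_{k+2} = (k^2 - n^2) a_k = (k - 5)(k + 5) a_k. The right side vanishes at k = 5, so the series with the parity of 5 terminates at degree 5.
Standard normalization: leading coefficient of T_n is 2^(n-1), so a_5 = 2^4 = 16. Work downward with a_k = (k+1)(k+2) a_{k+2} / ((k - 5)(k + 5)):
  a_3 = (4)(5)(16) / ((3 - 5)(3 + 5)) = 320/(-16) = -20
  a_1 = (2)(3)(-20) / ((1 - 5)(1 + 5)) = -120/(-24) = 5
Hence T_5(x) = 16 x^5 - 20 x^3 + 5 x.

T_5(x); series = 16 x^5 - 20 x^3 + 5 x


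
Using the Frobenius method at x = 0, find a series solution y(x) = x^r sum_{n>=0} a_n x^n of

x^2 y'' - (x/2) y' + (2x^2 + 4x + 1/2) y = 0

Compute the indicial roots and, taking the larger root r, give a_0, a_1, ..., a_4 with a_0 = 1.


Write in Frobenius form y'' + (p(x)/x) y' + (q(x)/x^2) y = 0:
  p(x) = -1/2,  q(x) = 2x^2 + 4x + 1/2.
Indicial equation: r(r-1) + (-1/2) r + (1/2) = 0 -> roots r_1 = 1, r_2 = 1/2.
Take r = r_1 = 1. Let y(x) = x^r sum_{n>=0} a_n x^n with a_0 = 1.
Substitute y = x^r sum a_n x^n and match x^{r+n}. The recurrence is
  D(n) a_n + 4 a_{n-1} + 2 a_{n-2} = 0,  where D(n) = (r+n)(r+n-1) + (-1/2)(r+n) + (1/2).
  a_n = [-4 a_{n-1} - 2 a_{n-2}] / D(n).
Since the indicial polynomial factors as (r - r_1)(r - r_2), D(n) = (r_1 + n - r_1)(r_1 + n - r_2) = n(n + 1/2).
Evaluating step by step (a_0 = 1):
  n = 1: D(1) = 1(1 + 1/2) = 3/2; numerator = -4(1) = -4; a_1 = (-4)/(3/2) = -8/3
  n = 2: D(2) = 2(2 + 1/2) = 5; numerator = -4(-8/3) - 2(1) = 26/3; a_2 = (26/3)/(5) = 26/15
  n = 3: D(3) = 3(3 + 1/2) = 21/2; numerator = -4(26/15) - 2(-8/3) = -8/5; a_3 = (-8/5)/(21/2) = -16/105
  n = 4: D(4) = 4(4 + 1/2) = 18; numerator = -4(-16/105) - 2(26/15) = -20/7; a_4 = (-20/7)/(18) = -10/63

r = 1; a_0 = 1; a_1 = -8/3; a_2 = 26/15; a_3 = -16/105; a_4 = -10/63


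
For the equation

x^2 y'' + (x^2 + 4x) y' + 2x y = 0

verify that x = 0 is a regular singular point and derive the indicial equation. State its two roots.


Divide by x^2 to reach normal form y'' + P_1(x) y' + P_2(x) y = 0 with P_1(x) = 1 + 4/x and P_2(x) = 2/x.
x = 0 is a singular point because the y'-coefficient 1 + 4/x has a pole at x = 0 and the y-coefficient 2/x has a pole at x = 0.
It is a regular singular point because x P_1(x) = p(x) = x + 4 and x^2 P_2(x) = q(x) = 2x are polynomials, hence analytic at x = 0.
p(0) = 4,  q(0) = 0.
Indicial equation: r(r-1) + p(0) r + q(0) = 0, i.e. r^2 + (p(0) - 1) r + q(0) = 0, i.e. r^2 + 3 r = 0.
Discriminant: (3)^2 - 4(0) = 9, so r = (-3 ± 3)/2.
Solving: r_1 = 0, r_2 = -3.

indicial: r^2 + 3 r = 0; roots r_1 = 0, r_2 = -3


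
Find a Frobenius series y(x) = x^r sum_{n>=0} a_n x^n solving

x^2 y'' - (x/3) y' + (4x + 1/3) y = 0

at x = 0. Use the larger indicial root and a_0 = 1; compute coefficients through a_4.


Write in Frobenius form y'' + (p(x)/x) y' + (q(x)/x^2) y = 0:
  p(x) = -1/3,  q(x) = 4x + 1/3.
Indicial equation: r(r-1) + (-1/3) r + (1/3) = 0 -> roots r_1 = 1, r_2 = 1/3.
Take r = r_1 = 1. Let y(x) = x^r sum_{n>=0} a_n x^n with a_0 = 1.
Substitute y = x^r sum a_n x^n and match x^{r+n}. The recurrence is
  D(n) a_n + 4 a_{n-1} = 0,  where D(n) = (r+n)(r+n-1) + (-1/3)(r+n) + (1/3).
  a_n = -4 / D(n) * a_{n-1}.
Since the indicial polynomial factors as (r - r_1)(r - r_2), D(n) = (r_1 + n - r_1)(r_1 + n - r_2) = n(n + 2/3).
Evaluating step by step (a_0 = 1):
  n = 1: D(1) = 1(1 + 2/3) = 5/3; numerator = -4(1) = -4; a_1 = (-4)/(5/3) = -12/5
  n = 2: D(2) = 2(2 + 2/3) = 16/3; numerator = -4(-12/5) = 48/5; a_2 = (48/5)/(16/3) = 9/5
  n = 3: D(3) = 3(3 + 2/3) = 11; numerator = -4(9/5) = -36/5; a_3 = (-36/5)/(11) = -36/55
  n = 4: D(4) = 4(4 + 2/3) = 56/3; numerator = -4(-36/55) = 144/55; a_4 = (144/55)/(56/3) = 54/385

r = 1; a_0 = 1; a_1 = -12/5; a_2 = 9/5; a_3 = -36/55; a_4 = 54/385


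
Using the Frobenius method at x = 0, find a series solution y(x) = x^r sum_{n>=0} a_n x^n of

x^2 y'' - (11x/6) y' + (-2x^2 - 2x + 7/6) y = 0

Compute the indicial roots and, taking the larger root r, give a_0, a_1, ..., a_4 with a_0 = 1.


Write in Frobenius form y'' + (p(x)/x) y' + (q(x)/x^2) y = 0:
  p(x) = -11/6,  q(x) = -2x^2 - 2x + 7/6.
Indicial equation: r(r-1) + (-11/6) r + (7/6) = 0 -> roots r_1 = 7/3, r_2 = 1/2.
Take r = r_1 = 7/3. Let y(x) = x^r sum_{n>=0} a_n x^n with a_0 = 1.
Substitute y = x^r sum a_n x^n and match x^{r+n}. The recurrence is
  D(n) a_n - 2 a_{n-1} - 2 a_{n-2} = 0,  where D(n) = (r+n)(r+n-1) + (-11/6)(r+n) + (7/6).
  a_n = [2 a_{n-1} + 2 a_{n-2}] / D(n).
Since the indicial polynomial factors as (r - r_1)(r - r_2), D(n) = (r_1 + n - r_1)(r_1 + n - r_2) = n(n + 11/6).
Evaluating step by step (a_0 = 1):
  n = 1: D(1) = 1(1 + 11/6) = 17/6; numerator = 2(1) = 2; a_1 = (2)/(17/6) = 12/17
  n = 2: D(2) = 2(2 + 11/6) = 23/3; numerator = 2(12/17) + 2(1) = 58/17; a_2 = (58/17)/(23/3) = 174/391
  n = 3: D(3) = 3(3 + 11/6) = 29/2; numerator = 2(174/391) + 2(12/17) = 900/391; a_3 = (900/391)/(29/2) = 1800/11339
  n = 4: D(4) = 4(4 + 11/6) = 70/3; numerator = 2(1800/11339) + 2(174/391) = 13692/11339; a_4 = (13692/11339)/(70/3) = 2934/56695

r = 7/3; a_0 = 1; a_1 = 12/17; a_2 = 174/391; a_3 = 1800/11339; a_4 = 2934/56695


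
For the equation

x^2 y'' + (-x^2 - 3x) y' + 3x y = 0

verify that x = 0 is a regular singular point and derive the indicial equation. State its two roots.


Divide by x^2 to reach normal form y'' + P_1(x) y' + P_2(x) y = 0 with P_1(x) = -1 - 3/x and P_2(x) = 3/x.
x = 0 is a singular point because the y'-coefficient -1 - 3/x has a pole at x = 0 and the y-coefficient 3/x has a pole at x = 0.
It is a regular singular point because x P_1(x) = p(x) = -x - 3 and x^2 P_2(x) = q(x) = 3x are polynomials, hence analytic at x = 0.
p(0) = -3,  q(0) = 0.
Indicial equation: r(r-1) + p(0) r + q(0) = 0, i.e. r^2 + (p(0) - 1) r + q(0) = 0, i.e. r^2 - 4 r = 0.
Discriminant: (-4)^2 - 4(0) = 16, so r = (4 ± 4)/2.
Solving: r_1 = 4, r_2 = 0.

indicial: r^2 - 4 r = 0; roots r_1 = 4, r_2 = 0


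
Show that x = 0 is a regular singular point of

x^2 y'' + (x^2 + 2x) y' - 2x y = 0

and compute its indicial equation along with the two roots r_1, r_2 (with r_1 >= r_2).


Divide by x^2 to reach normal form y'' + P_1(x) y' + P_2(x) y = 0 with P_1(x) = 1 + 2/x and P_2(x) = -2/x.
x = 0 is a singular point because the y'-coefficient 1 + 2/x has a pole at x = 0 and the y-coefficient -2/x has a pole at x = 0.
It is a regular singular point because x P_1(x) = p(x) = x + 2 and x^2 P_2(x) = q(x) = -2x are polynomials, hence analytic at x = 0.
p(0) = 2,  q(0) = 0.
Indicial equation: r(r-1) + p(0) r + q(0) = 0, i.e. r^2 + (p(0) - 1) r + q(0) = 0, i.e. r^2 + 1 r = 0.
Discriminant: (1)^2 - 4(0) = 1, so r = (-1 ± 1)/2.
Solving: r_1 = 0, r_2 = -1.

indicial: r^2 + 1 r = 0; roots r_1 = 0, r_2 = -1


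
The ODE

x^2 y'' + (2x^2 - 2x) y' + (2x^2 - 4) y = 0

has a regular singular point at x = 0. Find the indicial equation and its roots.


Divide by x^2 to reach normal form y'' + P_1(x) y' + P_2(x) y = 0 with P_1(x) = 2 - 2/x and P_2(x) = 2 - 4/x^2.
x = 0 is a singular point because the y'-coefficient 2 - 2/x has a pole at x = 0 and the y-coefficient 2 - 4/x^2 has a pole at x = 0.
It is a regular singular point because x P_1(x) = p(x) = 2x - 2 and x^2 P_2(x) = q(x) = 2x^2 - 4 are polynomials, hence analytic at x = 0.
p(0) = -2,  q(0) = -4.
Indicial equation: r(r-1) + p(0) r + q(0) = 0, i.e. r^2 + (p(0) - 1) r + q(0) = 0, i.e. r^2 - 3 r - 4 = 0.
Discriminant: (-3)^2 - 4(-4) = 25, so r = (3 ± 5)/2.
Solving: r_1 = 4, r_2 = -1.

indicial: r^2 - 3 r - 4 = 0; roots r_1 = 4, r_2 = -1


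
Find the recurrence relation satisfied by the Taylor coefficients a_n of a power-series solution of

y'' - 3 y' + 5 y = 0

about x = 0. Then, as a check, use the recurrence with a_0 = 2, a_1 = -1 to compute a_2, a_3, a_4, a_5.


Substitute y = sum_n a_n x^n.
y''(x) has coefficient (n+2)(n+1) a_{n+2} at x^n;
-3 y'(x) has coefficient -3 (n+1) a_{n+1} at x^n;
5 y(x) has coefficient 5 a_n at x^n.
Matching x^n: (n+2)(n+1) a_{n+2} - 3 (n+1) a_{n+1} + 5 a_n = 0.
Thus a_{n+2} = [3 (n+1) a_{n+1} - 5 a_n] / ((n+1)(n+2)).

Check with a_0 = 2, a_1 = -1 (apply the recurrence for n = 0, 1, 2, 3): a_0 = 2, a_1 = -1, a_2 = -13/2, a_3 = -17/3, a_4 = -37/24, a_5 = 59/120.

a_(n+2) = [3 (n+1) a_(n+1) - 5 a_n] / ((n+1)(n+2)); check: a_0 = 2, a_1 = -1, a_2 = -13/2, a_3 = -17/3, a_4 = -37/24, a_5 = 59/120


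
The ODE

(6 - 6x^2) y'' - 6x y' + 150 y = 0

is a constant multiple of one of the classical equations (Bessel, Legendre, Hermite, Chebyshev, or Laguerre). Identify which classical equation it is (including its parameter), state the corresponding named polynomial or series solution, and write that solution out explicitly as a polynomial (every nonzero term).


All three coefficients share the factor 6; dividing through by 6 gives  (1 - x^2) y'' - x y' + 25 y = 0.
This matches the Chebyshev equation (1 - x^2) y'' - x y' + n^2 y = 0 (note the -x y' term, not -2x y') with n^2 = 25, so n = 5; the polynomial solution is T_5(x).
With y = sum_k a_k x^k, matching x^k gives (k+2)(k+1) a_{k+2} = (k^2 - n^2) a_k = (k - 5)(k + 5) a_k. The right side vanishes at k = 5, so the series with the parity of 5 terminates at degree 5.
Standard normalization: leading coefficient of T_n is 2^(n-1), so a_5 = 2^4 = 16. Work downward with a_k = (k+1)(k+2) a_{k+2} / ((k - 5)(k + 5)):
  a_3 = (4)(5)(16) / ((3 - 5)(3 + 5)) = 320/(-16) = -20
  a_1 = (2)(3)(-20) / ((1 - 5)(1 + 5)) = -120/(-24) = 5
Hence T_5(x) = 16 x^5 - 20 x^3 + 5 x.

T_5(x); series = 16 x^5 - 20 x^3 + 5 x


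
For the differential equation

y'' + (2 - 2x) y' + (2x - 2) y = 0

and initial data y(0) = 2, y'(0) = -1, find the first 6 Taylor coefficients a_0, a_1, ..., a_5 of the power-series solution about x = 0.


Ansatz: y(x) = sum_{n>=0} a_n x^n, so y'(x) = sum_{n>=1} n a_n x^(n-1) and y''(x) = sum_{n>=2} n(n-1) a_n x^(n-2).
Substitute into P(x) y'' + Q(x) y' + R(x) y = 0 with P(x) = 1, Q(x) = 2 - 2x, R(x) = 2x - 2, and match powers of x.
Initial conditions: a_0 = 2, a_1 = -1.
Setting the coefficient of each power of x to zero and solving order by order (substituting the coefficients already found):
  x^0: 2 a_2 + 2 a_1 - 2 a_0 = 0  ->  2 a_2 = -2 a_1 + 2 a_0 = 6  ->  a_2 = 3
  x^1: 6 a_3 + 4 a_2 - 4 a_1 + 2 a_0 = 0  ->  6 a_3 = -4 a_2 + 4 a_1 - 2 a_0 = -20  ->  a_3 = -10/3
  x^2: 12 a_4 + 6 a_3 - 6 a_2 + 2 a_1 = 0  ->  12 a_4 = -6 a_3 + 6 a_2 - 2 a_1 = 40  ->  a_4 = 10/3
  x^3: 20 a_5 + 8 a_4 - 8 a_3 + 2 a_2 = 0  ->  20 a_5 = -8 a_4 + 8 a_3 - 2 a_2 = -178/3  ->  a_5 = -89/30
Truncated series: y(x) = 2 - x + 3 x^2 - (10/3) x^3 + (10/3) x^4 - (89/30) x^5 + O(x^6).

a_0 = 2; a_1 = -1; a_2 = 3; a_3 = -10/3; a_4 = 10/3; a_5 = -89/30


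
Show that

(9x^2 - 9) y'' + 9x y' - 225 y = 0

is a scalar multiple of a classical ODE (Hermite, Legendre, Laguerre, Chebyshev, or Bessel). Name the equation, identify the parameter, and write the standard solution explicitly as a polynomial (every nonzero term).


All three coefficients share the factor -9; dividing through by -9 gives  (1 - x^2) y'' - x y' + 25 y = 0.
This matches the Chebyshev equation (1 - x^2) y'' - x y' + n^2 y = 0 (note the -x y' term, not -2x y') with n^2 = 25, so n = 5; the polynomial solution is T_5(x).
With y = sum_k a_k x^k, matching x^k gives (k+2)(k+1) a_{k+2} = (k^2 - n^2) a_k = (k - 5)(k + 5) a_k. The right side vanishes at k = 5, so the series with the parity of 5 terminates at degree 5.
Standard normalization: leading coefficient of T_n is 2^(n-1), so a_5 = 2^4 = 16. Work downward with a_k = (k+1)(k+2) a_{k+2} / ((k - 5)(k + 5)):
  a_3 = (4)(5)(16) / ((3 - 5)(3 + 5)) = 320/(-16) = -20
  a_1 = (2)(3)(-20) / ((1 - 5)(1 + 5)) = -120/(-24) = 5
Hence T_5(x) = 16 x^5 - 20 x^3 + 5 x.

T_5(x); series = 16 x^5 - 20 x^3 + 5 x


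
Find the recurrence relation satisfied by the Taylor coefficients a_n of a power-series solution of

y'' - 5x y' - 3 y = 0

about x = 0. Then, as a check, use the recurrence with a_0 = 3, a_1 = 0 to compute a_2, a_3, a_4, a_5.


Substitute y = sum_n a_n x^n.
y''(x) has coefficient (n+2)(n+1) a_{n+2} at x^n;
-5 x y'(x) has coefficient -5 n a_n at x^n (shift);
-3 y(x) has coefficient -3 a_n at x^n.
Matching x^n: (n+2)(n+1) a_{n+2} + (-5n - 3) a_n = 0.
Thus a_{n+2} = (5n + 3) / ((n+1)(n+2)) * a_n.

Check with a_0 = 3, a_1 = 0 (apply the recurrence for n = 0, 1, 2, 3): a_0 = 3, a_1 = 0, a_2 = 9/2, a_3 = 0, a_4 = 39/8, a_5 = 0.

a_(n+2) = (5n + 3) / ((n+1)(n+2)) * a_n; check: a_0 = 3, a_1 = 0, a_2 = 9/2, a_3 = 0, a_4 = 39/8, a_5 = 0


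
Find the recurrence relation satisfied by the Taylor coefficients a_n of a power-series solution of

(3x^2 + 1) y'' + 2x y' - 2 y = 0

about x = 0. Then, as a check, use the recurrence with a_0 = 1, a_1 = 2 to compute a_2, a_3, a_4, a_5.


Substitute y = sum_n a_n x^n.
(1 + 3 x^2) y'' contributes (n+2)(n+1) a_{n+2} + 3 n(n-1) a_n at x^n.
2 x y'(x) contributes 2 n a_n at x^n.
-2 y(x) contributes -2 a_n at x^n.
Matching x^n: (n+2)(n+1) a_{n+2} + (3 n(n-1) + 2 n - 2) a_n = 0.
Thus a_{n+2} = (-3 n(n-1) - 2 n + 2) / ((n+1)(n+2)) * a_n.

Check with a_0 = 1, a_1 = 2 (apply the recurrence for n = 0, 1, 2, 3): a_0 = 1, a_1 = 2, a_2 = 1, a_3 = 0, a_4 = -2/3, a_5 = 0.

a_(n+2) = (-3 n(n-1) - 2 n + 2) / ((n+1)(n+2)) * a_n; check: a_0 = 1, a_1 = 2, a_2 = 1, a_3 = 0, a_4 = -2/3, a_5 = 0


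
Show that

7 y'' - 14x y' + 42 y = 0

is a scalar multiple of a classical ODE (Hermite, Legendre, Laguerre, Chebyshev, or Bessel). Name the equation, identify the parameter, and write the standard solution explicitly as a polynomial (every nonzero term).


All three coefficients share the factor 7; dividing through by 7 gives  y'' - 2x y' + 6 y = 0.
This matches the Hermite equation y'' - 2x y' + 2n y = 0 with 2n = 6, so n = 3; the polynomial solution is H_3(x).
With y = sum_k a_k x^k, matching x^k gives (k+2)(k+1) a_{k+2} = 2(k - n) a_k = 2(k - 3) a_k. The right side vanishes at k = 3, so the series with the parity of 3 terminates at degree 3.
Standard normalization: leading coefficient of H_n is 2^n, so a_3 = 2^3 = 8. Work downward with a_k = (k+1)(k+2) a_{k+2} / (2(k - n)):
  a_1 = (2)(3)(8) / (2(1 - 3)) = 48/(-4) = -12
Hence H_3(x) = 8 x^3 - 12 x.

H_3(x); series = 8 x^3 - 12 x


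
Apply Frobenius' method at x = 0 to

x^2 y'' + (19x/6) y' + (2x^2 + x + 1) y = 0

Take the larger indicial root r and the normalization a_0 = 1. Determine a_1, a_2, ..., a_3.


Write in Frobenius form y'' + (p(x)/x) y' + (q(x)/x^2) y = 0:
  p(x) = 19/6,  q(x) = 2x^2 + x + 1.
Indicial equation: r(r-1) + (19/6) r + (1) = 0 -> roots r_1 = -2/3, r_2 = -3/2.
Take r = r_1 = -2/3. Let y(x) = x^r sum_{n>=0} a_n x^n with a_0 = 1.
Substitute y = x^r sum a_n x^n and match x^{r+n}. The recurrence is
  D(n) a_n + 1 a_{n-1} + 2 a_{n-2} = 0,  where D(n) = (r+n)(r+n-1) + (19/6)(r+n) + (1).
  a_n = [-1 a_{n-1} - 2 a_{n-2}] / D(n).
Since the indicial polynomial factors as (r - r_1)(r - r_2), D(n) = (r_1 + n - r_1)(r_1 + n - r_2) = n(n + 5/6).
Evaluating step by step (a_0 = 1):
  n = 1: D(1) = 1(1 + 5/6) = 11/6; numerator = -1(1) = -1; a_1 = (-1)/(11/6) = -6/11
  n = 2: D(2) = 2(2 + 5/6) = 17/3; numerator = -1(-6/11) - 2(1) = -16/11; a_2 = (-16/11)/(17/3) = -48/187
  n = 3: D(3) = 3(3 + 5/6) = 23/2; numerator = -1(-48/187) - 2(-6/11) = 252/187; a_3 = (252/187)/(23/2) = 504/4301

r = -2/3; a_0 = 1; a_1 = -6/11; a_2 = -48/187; a_3 = 504/4301


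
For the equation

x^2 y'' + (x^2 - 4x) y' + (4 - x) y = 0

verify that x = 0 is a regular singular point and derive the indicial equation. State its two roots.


Divide by x^2 to reach normal form y'' + P_1(x) y' + P_2(x) y = 0 with P_1(x) = 1 - 4/x and P_2(x) = -1/x + 4/x^2.
x = 0 is a singular point because the y'-coefficient 1 - 4/x has a pole at x = 0 and the y-coefficient -1/x + 4/x^2 has a pole at x = 0.
It is a regular singular point because x P_1(x) = p(x) = x - 4 and x^2 P_2(x) = q(x) = 4 - x are polynomials, hence analytic at x = 0.
p(0) = -4,  q(0) = 4.
Indicial equation: r(r-1) + p(0) r + q(0) = 0, i.e. r^2 + (p(0) - 1) r + q(0) = 0, i.e. r^2 - 5 r + 4 = 0.
Discriminant: (-5)^2 - 4(4) = 9, so r = (5 ± 3)/2.
Solving: r_1 = 4, r_2 = 1.

indicial: r^2 - 5 r + 4 = 0; roots r_1 = 4, r_2 = 1


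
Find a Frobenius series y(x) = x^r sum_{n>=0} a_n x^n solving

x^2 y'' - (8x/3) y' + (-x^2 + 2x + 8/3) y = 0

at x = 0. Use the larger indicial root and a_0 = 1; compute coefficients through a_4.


Write in Frobenius form y'' + (p(x)/x) y' + (q(x)/x^2) y = 0:
  p(x) = -8/3,  q(x) = -x^2 + 2x + 8/3.
Indicial equation: r(r-1) + (-8/3) r + (8/3) = 0 -> roots r_1 = 8/3, r_2 = 1.
Take r = r_1 = 8/3. Let y(x) = x^r sum_{n>=0} a_n x^n with a_0 = 1.
Substitute y = x^r sum a_n x^n and match x^{r+n}. The recurrence is
  D(n) a_n + 2 a_{n-1} - 1 a_{n-2} = 0,  where D(n) = (r+n)(r+n-1) + (-8/3)(r+n) + (8/3).
  a_n = [-2 a_{n-1} + 1 a_{n-2}] / D(n).
Since the indicial polynomial factors as (r - r_1)(r - r_2), D(n) = (r_1 + n - r_1)(r_1 + n - r_2) = n(n + 5/3).
Evaluating step by step (a_0 = 1):
  n = 1: D(1) = 1(1 + 5/3) = 8/3; numerator = -2(1) = -2; a_1 = (-2)/(8/3) = -3/4
  n = 2: D(2) = 2(2 + 5/3) = 22/3; numerator = -2(-3/4) + 1(1) = 5/2; a_2 = (5/2)/(22/3) = 15/44
  n = 3: D(3) = 3(3 + 5/3) = 14; numerator = -2(15/44) + 1(-3/4) = -63/44; a_3 = (-63/44)/(14) = -9/88
  n = 4: D(4) = 4(4 + 5/3) = 68/3; numerator = -2(-9/88) + 1(15/44) = 6/11; a_4 = (6/11)/(68/3) = 9/374

r = 8/3; a_0 = 1; a_1 = -3/4; a_2 = 15/44; a_3 = -9/88; a_4 = 9/374


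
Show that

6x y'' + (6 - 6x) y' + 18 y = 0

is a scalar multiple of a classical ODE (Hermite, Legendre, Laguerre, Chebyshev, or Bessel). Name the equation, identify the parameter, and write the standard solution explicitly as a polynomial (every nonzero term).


All three coefficients share the factor 6; dividing through by 6 gives  x y'' + (1 - x) y' + 3 y = 0.
This matches the Laguerre equation x y'' + (1 - x) y' + n y = 0 with n = 3; the polynomial solution is L_3(x).
With y = sum_k a_k x^k, matching x^k gives (k+1)k a_{k+1} + (k+1) a_{k+1} - k a_k + n a_k = 0, i.e. (k+1)^2 a_{k+1} = (k - n) a_k = (k - 3) a_k. The right side vanishes at k = 3, so the series terminates at degree 3.
Standard normalization L_n(0) = 1 gives a_0 = 1. Work upward with a_{k+1} = (k - 3) a_k / (k+1)^2:
  a_1 = (0 - 3)(1) / 1^2 = -3/1 = -3
  a_2 = (1 - 3)(-3) / 2^2 = 6/4 = 3/2
  a_3 = (2 - 3)(3/2) / 3^2 = (-3/2)/9 = -1/6
Hence L_3(x) = -x^3/6 + 3 x^2/2 - 3 x + 1.

L_3(x); series = -x^3/6 + 3 x^2/2 - 3 x + 1


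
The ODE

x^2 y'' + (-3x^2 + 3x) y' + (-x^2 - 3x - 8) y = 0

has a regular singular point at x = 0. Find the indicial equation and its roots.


Divide by x^2 to reach normal form y'' + P_1(x) y' + P_2(x) y = 0 with P_1(x) = -3 + 3/x and P_2(x) = -1 - 3/x - 8/x^2.
x = 0 is a singular point because the y'-coefficient -3 + 3/x has a pole at x = 0 and the y-coefficient -1 - 3/x - 8/x^2 has a pole at x = 0.
It is a regular singular point because x P_1(x) = p(x) = 3 - 3x and x^2 P_2(x) = q(x) = -x^2 - 3x - 8 are polynomials, hence analytic at x = 0.
p(0) = 3,  q(0) = -8.
Indicial equation: r(r-1) + p(0) r + q(0) = 0, i.e. r^2 + (p(0) - 1) r + q(0) = 0, i.e. r^2 + 2 r - 8 = 0.
Discriminant: (2)^2 - 4(-8) = 36, so r = (-2 ± 6)/2.
Solving: r_1 = 2, r_2 = -4.

indicial: r^2 + 2 r - 8 = 0; roots r_1 = 2, r_2 = -4


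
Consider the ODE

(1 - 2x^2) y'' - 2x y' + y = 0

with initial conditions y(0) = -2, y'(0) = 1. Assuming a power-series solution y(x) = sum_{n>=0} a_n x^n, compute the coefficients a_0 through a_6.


Ansatz: y(x) = sum_{n>=0} a_n x^n, so y'(x) = sum_{n>=1} n a_n x^(n-1) and y''(x) = sum_{n>=2} n(n-1) a_n x^(n-2).
Substitute into P(x) y'' + Q(x) y' + R(x) y = 0 with P(x) = 1 - 2x^2, Q(x) = -2x, R(x) = 1, and match powers of x.
Initial conditions: a_0 = -2, a_1 = 1.
Setting the coefficient of each power of x to zero and solving order by order (substituting the coefficients already found):
  x^0: 2 a_2 + a_0 = 0  ->  2 a_2 = -a_0 = 2  ->  a_2 = 1
  x^1: 6 a_3 - a_1 = 0  ->  6 a_3 = a_1 = 1  ->  a_3 = 1/6
  x^2: 12 a_4 - 7 a_2 = 0  ->  12 a_4 = 7 a_2 = 7  ->  a_4 = 7/12
  x^3: 20 a_5 - 17 a_3 = 0  ->  20 a_5 = 17 a_3 = 17/6  ->  a_5 = 17/120
  x^4: 30 a_6 - 31 a_4 = 0  ->  30 a_6 = 31 a_4 = 217/12  ->  a_6 = 217/360
Truncated series: y(x) = -2 + x + x^2 + (1/6) x^3 + (7/12) x^4 + (17/120) x^5 + (217/360) x^6 + O(x^7).

a_0 = -2; a_1 = 1; a_2 = 1; a_3 = 1/6; a_4 = 7/12; a_5 = 17/120; a_6 = 217/360


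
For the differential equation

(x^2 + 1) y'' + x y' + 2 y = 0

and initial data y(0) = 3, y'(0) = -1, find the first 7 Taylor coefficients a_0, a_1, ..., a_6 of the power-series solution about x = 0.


Ansatz: y(x) = sum_{n>=0} a_n x^n, so y'(x) = sum_{n>=1} n a_n x^(n-1) and y''(x) = sum_{n>=2} n(n-1) a_n x^(n-2).
Substitute into P(x) y'' + Q(x) y' + R(x) y = 0 with P(x) = x^2 + 1, Q(x) = x, R(x) = 2, and match powers of x.
Initial conditions: a_0 = 3, a_1 = -1.
Setting the coefficient of each power of x to zero and solving order by order (substituting the coefficients already found):
  x^0: 2 a_2 + 2 a_0 = 0  ->  2 a_2 = -2 a_0 = -6  ->  a_2 = -3
  x^1: 6 a_3 + 3 a_1 = 0  ->  6 a_3 = -3 a_1 = 3  ->  a_3 = 1/2
  x^2: 12 a_4 + 6 a_2 = 0  ->  12 a_4 = -6 a_2 = 18  ->  a_4 = 3/2
  x^3: 20 a_5 + 11 a_3 = 0  ->  20 a_5 = -11 a_3 = -11/2  ->  a_5 = -11/40
  x^4: 30 a_6 + 18 a_4 = 0  ->  30 a_6 = -18 a_4 = -27  ->  a_6 = -9/10
Truncated series: y(x) = 3 - x - 3 x^2 + (1/2) x^3 + (3/2) x^4 - (11/40) x^5 - (9/10) x^6 + O(x^7).

a_0 = 3; a_1 = -1; a_2 = -3; a_3 = 1/2; a_4 = 3/2; a_5 = -11/40; a_6 = -9/10


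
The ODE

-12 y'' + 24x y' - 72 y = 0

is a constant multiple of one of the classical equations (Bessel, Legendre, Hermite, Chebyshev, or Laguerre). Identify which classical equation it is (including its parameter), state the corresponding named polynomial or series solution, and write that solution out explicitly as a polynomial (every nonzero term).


All three coefficients share the factor -12; dividing through by -12 gives  y'' - 2x y' + 6 y = 0.
This matches the Hermite equation y'' - 2x y' + 2n y = 0 with 2n = 6, so n = 3; the polynomial solution is H_3(x).
With y = sum_k a_k x^k, matching x^k gives (k+2)(k+1) a_{k+2} = 2(k - n) a_k = 2(k - 3) a_k. The right side vanishes at k = 3, so the series with the parity of 3 terminates at degree 3.
Standard normalization: leading coefficient of H_n is 2^n, so a_3 = 2^3 = 8. Work downward with a_k = (k+1)(k+2) a_{k+2} / (2(k - n)):
  a_1 = (2)(3)(8) / (2(1 - 3)) = 48/(-4) = -12
Hence H_3(x) = 8 x^3 - 12 x.

H_3(x); series = 8 x^3 - 12 x


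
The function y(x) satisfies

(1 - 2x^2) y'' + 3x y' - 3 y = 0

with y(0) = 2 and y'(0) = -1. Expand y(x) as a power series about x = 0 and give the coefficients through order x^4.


Ansatz: y(x) = sum_{n>=0} a_n x^n, so y'(x) = sum_{n>=1} n a_n x^(n-1) and y''(x) = sum_{n>=2} n(n-1) a_n x^(n-2).
Substitute into P(x) y'' + Q(x) y' + R(x) y = 0 with P(x) = 1 - 2x^2, Q(x) = 3x, R(x) = -3, and match powers of x.
Initial conditions: a_0 = 2, a_1 = -1.
Setting the coefficient of each power of x to zero and solving order by order (substituting the coefficients already found):
  x^0: 2 a_2 - 3 a_0 = 0  ->  2 a_2 = 3 a_0 = 6  ->  a_2 = 3
  x^1: 6 a_3 = 0  ->  a_3 = 0
  x^2: 12 a_4 - a_2 = 0  ->  12 a_4 = a_2 = 3  ->  a_4 = 1/4
Truncated series: y(x) = 2 - x + 3 x^2 + (1/4) x^4 + O(x^5).

a_0 = 2; a_1 = -1; a_2 = 3; a_3 = 0; a_4 = 1/4


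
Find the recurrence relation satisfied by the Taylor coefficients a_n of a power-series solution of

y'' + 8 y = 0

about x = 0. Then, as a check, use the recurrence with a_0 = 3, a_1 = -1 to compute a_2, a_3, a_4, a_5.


Substitute y = sum_n a_n x^n into y'' + (const) y = 0.
y''(x) = sum_{n>=0} (n+2)(n+1) a_{n+2} x^n.
The ODE becomes sum_n [(n+2)(n+1) a_{n+2} + 8 a_n] x^n = 0.
Setting each coefficient to zero gives the recurrence:
  (n+2)(n+1) a_{n+2} + 8 a_n = 0,
  a_{n+2} = -8 / ((n+1)(n+2)) a_n.

Check with a_0 = 3, a_1 = -1 (apply the recurrence for n = 0, 1, 2, 3): a_0 = 3, a_1 = -1, a_2 = -12, a_3 = 4/3, a_4 = 8, a_5 = -8/15.

a_{n+2} = -8/((n+1)(n+2)) * a_n; check: a_0 = 3, a_1 = -1, a_2 = -12, a_3 = 4/3, a_4 = 8, a_5 = -8/15


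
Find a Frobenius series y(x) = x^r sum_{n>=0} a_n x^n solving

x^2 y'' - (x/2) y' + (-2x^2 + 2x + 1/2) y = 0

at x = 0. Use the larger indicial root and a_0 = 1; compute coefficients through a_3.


Write in Frobenius form y'' + (p(x)/x) y' + (q(x)/x^2) y = 0:
  p(x) = -1/2,  q(x) = -2x^2 + 2x + 1/2.
Indicial equation: r(r-1) + (-1/2) r + (1/2) = 0 -> roots r_1 = 1, r_2 = 1/2.
Take r = r_1 = 1. Let y(x) = x^r sum_{n>=0} a_n x^n with a_0 = 1.
Substitute y = x^r sum a_n x^n and match x^{r+n}. The recurrence is
  D(n) a_n + 2 a_{n-1} - 2 a_{n-2} = 0,  where D(n) = (r+n)(r+n-1) + (-1/2)(r+n) + (1/2).
  a_n = [-2 a_{n-1} + 2 a_{n-2}] / D(n).
Since the indicial polynomial factors as (r - r_1)(r - r_2), D(n) = (r_1 + n - r_1)(r_1 + n - r_2) = n(n + 1/2).
Evaluating step by step (a_0 = 1):
  n = 1: D(1) = 1(1 + 1/2) = 3/2; numerator = -2(1) = -2; a_1 = (-2)/(3/2) = -4/3
  n = 2: D(2) = 2(2 + 1/2) = 5; numerator = -2(-4/3) + 2(1) = 14/3; a_2 = (14/3)/(5) = 14/15
  n = 3: D(3) = 3(3 + 1/2) = 21/2; numerator = -2(14/15) + 2(-4/3) = -68/15; a_3 = (-68/15)/(21/2) = -136/315

r = 1; a_0 = 1; a_1 = -4/3; a_2 = 14/15; a_3 = -136/315


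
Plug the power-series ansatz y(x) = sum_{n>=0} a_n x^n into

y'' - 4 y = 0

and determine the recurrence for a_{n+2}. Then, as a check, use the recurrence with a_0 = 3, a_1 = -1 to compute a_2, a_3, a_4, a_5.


Substitute y = sum_n a_n x^n into y'' + (const) y = 0.
y''(x) = sum_{n>=0} (n+2)(n+1) a_{n+2} x^n.
The ODE becomes sum_n [(n+2)(n+1) a_{n+2} - 4 a_n] x^n = 0.
Setting each coefficient to zero gives the recurrence:
  (n+2)(n+1) a_{n+2} - 4 a_n = 0,
  a_{n+2} = 4 / ((n+1)(n+2)) a_n.

Check with a_0 = 3, a_1 = -1 (apply the recurrence for n = 0, 1, 2, 3): a_0 = 3, a_1 = -1, a_2 = 6, a_3 = -2/3, a_4 = 2, a_5 = -2/15.

a_{n+2} = 4/((n+1)(n+2)) * a_n; check: a_0 = 3, a_1 = -1, a_2 = 6, a_3 = -2/3, a_4 = 2, a_5 = -2/15


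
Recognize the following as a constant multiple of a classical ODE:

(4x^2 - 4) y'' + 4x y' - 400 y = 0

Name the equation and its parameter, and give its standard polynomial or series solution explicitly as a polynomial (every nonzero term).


All three coefficients share the factor -4; dividing through by -4 gives  (1 - x^2) y'' - x y' + 100 y = 0.
This matches the Chebyshev equation (1 - x^2) y'' - x y' + n^2 y = 0 (note the -x y' term, not -2x y') with n^2 = 100, so n = 10; the polynomial solution is T_10(x).
With y = sum_k a_k x^k, matching x^k gives (k+2)(k+1) a_{k+2} = (k^2 - n^2) a_k = (k - 10)(k + 10) a_k. The right side vanishes at k = 10, so the series with the parity of 10 terminates at degree 10.
Standard normalization: leading coefficient of T_n is 2^(n-1), so a_10 = 2^9 = 512. Work downward with a_k = (k+1)(k+2) a_{k+2} / ((k - 10)(k + 10)):
  a_8 = (9)(10)(512) / ((8 - 10)(8 + 10)) = 46080/(-36) = -1280
  a_6 = (7)(8)(-1280) / ((6 - 10)(6 + 10)) = -71680/(-64) = 1120
  a_4 = (5)(6)(1120) / ((4 - 10)(4 + 10)) = 33600/(-84) = -400
  a_2 = (3)(4)(-400) / ((2 - 10)(2 + 10)) = -4800/(-96) = 50
  a_0 = (1)(2)(50) / ((0 - 10)(0 + 10)) = 100/(-100) = -1
Hence T_10(x) = 512 x^10 - 1280 x^8 + 1120 x^6 - 400 x^4 + 50 x^2 - 1.

T_10(x); series = 512 x^10 - 1280 x^8 + 1120 x^6 - 400 x^4 + 50 x^2 - 1


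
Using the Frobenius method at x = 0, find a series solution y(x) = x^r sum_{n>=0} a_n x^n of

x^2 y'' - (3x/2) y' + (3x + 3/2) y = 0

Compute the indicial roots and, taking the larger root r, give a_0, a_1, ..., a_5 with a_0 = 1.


Write in Frobenius form y'' + (p(x)/x) y' + (q(x)/x^2) y = 0:
  p(x) = -3/2,  q(x) = 3x + 3/2.
Indicial equation: r(r-1) + (-3/2) r + (3/2) = 0 -> roots r_1 = 3/2, r_2 = 1.
Take r = r_1 = 3/2. Let y(x) = x^r sum_{n>=0} a_n x^n with a_0 = 1.
Substitute y = x^r sum a_n x^n and match x^{r+n}. The recurrence is
  D(n) a_n + 3 a_{n-1} = 0,  where D(n) = (r+n)(r+n-1) + (-3/2)(r+n) + (3/2).
  a_n = -3 / D(n) * a_{n-1}.
Since the indicial polynomial factors as (r - r_1)(r - r_2), D(n) = (r_1 + n - r_1)(r_1 + n - r_2) = n(n + 1/2).
Evaluating step by step (a_0 = 1):
  n = 1: D(1) = 1(1 + 1/2) = 3/2; numerator = -3(1) = -3; a_1 = (-3)/(3/2) = -2
  n = 2: D(2) = 2(2 + 1/2) = 5; numerator = -3(-2) = 6; a_2 = (6)/(5) = 6/5
  n = 3: D(3) = 3(3 + 1/2) = 21/2; numerator = -3(6/5) = -18/5; a_3 = (-18/5)/(21/2) = -12/35
  n = 4: D(4) = 4(4 + 1/2) = 18; numerator = -3(-12/35) = 36/35; a_4 = (36/35)/(18) = 2/35
  n = 5: D(5) = 5(5 + 1/2) = 55/2; numerator = -3(2/35) = -6/35; a_5 = (-6/35)/(55/2) = -12/1925

r = 3/2; a_0 = 1; a_1 = -2; a_2 = 6/5; a_3 = -12/35; a_4 = 2/35; a_5 = -12/1925


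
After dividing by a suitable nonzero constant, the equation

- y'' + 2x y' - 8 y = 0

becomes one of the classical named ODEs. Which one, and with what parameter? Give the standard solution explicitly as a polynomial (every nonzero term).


All three coefficients share the factor -1; dividing through by -1 gives  y'' - 2x y' + 8 y = 0.
This matches the Hermite equation y'' - 2x y' + 2n y = 0 with 2n = 8, so n = 4; the polynomial solution is H_4(x).
With y = sum_k a_k x^k, matching x^k gives (k+2)(k+1) a_{k+2} = 2(k - n) a_k = 2(k - 4) a_k. The right side vanishes at k = 4, so the series with the parity of 4 terminates at degree 4.
Standard normalization: leading coefficient of H_n is 2^n, so a_4 = 2^4 = 16. Work downward with a_k = (k+1)(k+2) a_{k+2} / (2(k - n)):
  a_2 = (3)(4)(16) / (2(2 - 4)) = 192/(-4) = -48
  a_0 = (1)(2)(-48) / (2(0 - 4)) = -96/(-8) = 12
Hence H_4(x) = 16 x^4 - 48 x^2 + 12.

H_4(x); series = 16 x^4 - 48 x^2 + 12


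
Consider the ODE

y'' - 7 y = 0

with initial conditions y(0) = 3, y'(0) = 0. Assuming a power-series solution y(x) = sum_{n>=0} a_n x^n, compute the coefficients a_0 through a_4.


Ansatz: y(x) = sum_{n>=0} a_n x^n, so y'(x) = sum_{n>=1} n a_n x^(n-1) and y''(x) = sum_{n>=2} n(n-1) a_n x^(n-2).
Substitute into P(x) y'' + Q(x) y' + R(x) y = 0 with P(x) = 1, Q(x) = 0, R(x) = -7, and match powers of x.
Initial conditions: a_0 = 3, a_1 = 0.
Setting the coefficient of each power of x to zero and solving order by order (substituting the coefficients already found):
  x^0: 2 a_2 - 7 a_0 = 0  ->  2 a_2 = 7 a_0 = 21  ->  a_2 = 21/2
  x^1: 6 a_3 - 7 a_1 = 0  ->  6 a_3 = 7 a_1 = 0  ->  a_3 = 0
  x^2: 12 a_4 - 7 a_2 = 0  ->  12 a_4 = 7 a_2 = 147/2  ->  a_4 = 49/8
Truncated series: y(x) = 3 + (21/2) x^2 + (49/8) x^4 + O(x^5).

a_0 = 3; a_1 = 0; a_2 = 21/2; a_3 = 0; a_4 = 49/8


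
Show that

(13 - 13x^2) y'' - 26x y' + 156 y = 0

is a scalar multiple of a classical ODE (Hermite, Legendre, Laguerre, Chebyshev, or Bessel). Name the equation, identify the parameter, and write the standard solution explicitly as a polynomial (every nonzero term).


All three coefficients share the factor 13; dividing through by 13 gives  (1 - x^2) y'' - 2x y' + 12 y = 0.
This matches the Legendre equation (1 - x^2) y'' - 2x y' + n(n+1) y = 0 (note the -2x y' term) with n(n+1) = 12, so n = 3; the polynomial solution is P_3(x).
With y = sum_k a_k x^k, matching x^k gives (k+2)(k+1) a_{k+2} = [k(k+1) - n(n+1)] a_k = (k - 3)(k + 4) a_k. The right side vanishes at k = 3, so the series with the parity of 3 terminates at degree 3.
Standard normalization (P_n(1) = 1): leading coefficient (2n)!/(2^n (n!)^2) = 720/(8*36) = 5/2, so a_3 = 5/2. Work downward with a_k = (k+1)(k+2) a_{k+2} / ((k - 3)(k + 4)):
  a_1 = (2)(3)(5/2) / ((1 - 3)(1 + 4)) = 15/(-10) = -3/2
Hence P_3(x) = 5 x^3/2 - 3 x/2.

P_3(x); series = 5 x^3/2 - 3 x/2


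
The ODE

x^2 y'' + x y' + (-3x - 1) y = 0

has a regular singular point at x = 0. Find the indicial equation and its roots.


Divide by x^2 to reach normal form y'' + P_1(x) y' + P_2(x) y = 0 with P_1(x) = 1/x and P_2(x) = -3/x - 1/x^2.
x = 0 is a singular point because the y'-coefficient 1/x has a pole at x = 0 and the y-coefficient -3/x - 1/x^2 has a pole at x = 0.
It is a regular singular point because x P_1(x) = p(x) = 1 and x^2 P_2(x) = q(x) = -3x - 1 are polynomials, hence analytic at x = 0.
p(0) = 1,  q(0) = -1.
Indicial equation: r(r-1) + p(0) r + q(0) = 0, i.e. r^2 + (p(0) - 1) r + q(0) = 0, i.e. r^2 - 1 = 0.
Discriminant: (0)^2 - 4(-1) = 4, so r = (0 ± 2)/2.
Solving: r_1 = 1, r_2 = -1.

indicial: r^2 - 1 = 0; roots r_1 = 1, r_2 = -1


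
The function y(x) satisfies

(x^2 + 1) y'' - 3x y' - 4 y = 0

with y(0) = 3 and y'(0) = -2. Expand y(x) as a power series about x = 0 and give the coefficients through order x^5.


Ansatz: y(x) = sum_{n>=0} a_n x^n, so y'(x) = sum_{n>=1} n a_n x^(n-1) and y''(x) = sum_{n>=2} n(n-1) a_n x^(n-2).
Substitute into P(x) y'' + Q(x) y' + R(x) y = 0 with P(x) = x^2 + 1, Q(x) = -3x, R(x) = -4, and match powers of x.
Initial conditions: a_0 = 3, a_1 = -2.
Setting the coefficient of each power of x to zero and solving order by order (substituting the coefficients already found):
  x^0: 2 a_2 - 4 a_0 = 0  ->  2 a_2 = 4 a_0 = 12  ->  a_2 = 6
  x^1: 6 a_3 - 7 a_1 = 0  ->  6 a_3 = 7 a_1 = -14  ->  a_3 = -7/3
  x^2: 12 a_4 - 8 a_2 = 0  ->  12 a_4 = 8 a_2 = 48  ->  a_4 = 4
  x^3: 20 a_5 - 7 a_3 = 0  ->  20 a_5 = 7 a_3 = -49/3  ->  a_5 = -49/60
Truncated series: y(x) = 3 - 2 x + 6 x^2 - (7/3) x^3 + 4 x^4 - (49/60) x^5 + O(x^6).

a_0 = 3; a_1 = -2; a_2 = 6; a_3 = -7/3; a_4 = 4; a_5 = -49/60


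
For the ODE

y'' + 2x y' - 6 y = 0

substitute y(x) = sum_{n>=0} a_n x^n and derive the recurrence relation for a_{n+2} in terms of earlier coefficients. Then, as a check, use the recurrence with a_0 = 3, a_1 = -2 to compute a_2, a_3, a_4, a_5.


Substitute y = sum_n a_n x^n.
y''(x) has coefficient (n+2)(n+1) a_{n+2} at x^n;
2 x y'(x) has coefficient 2 n a_n at x^n (shift);
-6 y(x) has coefficient -6 a_n at x^n.
Matching x^n: (n+2)(n+1) a_{n+2} + (2n - 6) a_n = 0.
Thus a_{n+2} = (-2n + 6) / ((n+1)(n+2)) * a_n.

Check with a_0 = 3, a_1 = -2 (apply the recurrence for n = 0, 1, 2, 3): a_0 = 3, a_1 = -2, a_2 = 9, a_3 = -4/3, a_4 = 3/2, a_5 = 0.

a_(n+2) = (-2n + 6) / ((n+1)(n+2)) * a_n; check: a_0 = 3, a_1 = -2, a_2 = 9, a_3 = -4/3, a_4 = 3/2, a_5 = 0


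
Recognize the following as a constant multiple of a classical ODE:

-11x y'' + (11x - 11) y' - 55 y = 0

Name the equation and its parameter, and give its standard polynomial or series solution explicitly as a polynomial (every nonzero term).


All three coefficients share the factor -11; dividing through by -11 gives  x y'' + (1 - x) y' + 5 y = 0.
This matches the Laguerre equation x y'' + (1 - x) y' + n y = 0 with n = 5; the polynomial solution is L_5(x).
With y = sum_k a_k x^k, matching x^k gives (k+1)k a_{k+1} + (k+1) a_{k+1} - k a_k + n a_k = 0, i.e. (k+1)^2 a_{k+1} = (k - n) a_k = (k - 5) a_k. The right side vanishes at k = 5, so the series terminates at degree 5.
Standard normalization L_n(0) = 1 gives a_0 = 1. Work upward with a_{k+1} = (k - 5) a_k / (k+1)^2:
  a_1 = (0 - 5)(1) / 1^2 = -5/1 = -5
  a_2 = (1 - 5)(-5) / 2^2 = 20/4 = 5
  a_3 = (2 - 5)(5) / 3^2 = -15/9 = -5/3
  a_4 = (3 - 5)(-5/3) / 4^2 = (10/3)/16 = 5/24
  a_5 = (4 - 5)(5/24) / 5^2 = (-5/24)/25 = -1/120
Hence L_5(x) = -x^5/120 + 5 x^4/24 - 5 x^3/3 + 5 x^2 - 5 x + 1.

L_5(x); series = -x^5/120 + 5 x^4/24 - 5 x^3/3 + 5 x^2 - 5 x + 1


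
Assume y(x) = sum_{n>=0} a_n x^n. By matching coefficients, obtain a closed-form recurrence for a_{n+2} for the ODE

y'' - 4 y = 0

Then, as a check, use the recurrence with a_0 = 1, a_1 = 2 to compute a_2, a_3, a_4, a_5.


Substitute y = sum_n a_n x^n into y'' + (const) y = 0.
y''(x) = sum_{n>=0} (n+2)(n+1) a_{n+2} x^n.
The ODE becomes sum_n [(n+2)(n+1) a_{n+2} - 4 a_n] x^n = 0.
Setting each coefficient to zero gives the recurrence:
  (n+2)(n+1) a_{n+2} - 4 a_n = 0,
  a_{n+2} = 4 / ((n+1)(n+2)) a_n.

Check with a_0 = 1, a_1 = 2 (apply the recurrence for n = 0, 1, 2, 3): a_0 = 1, a_1 = 2, a_2 = 2, a_3 = 4/3, a_4 = 2/3, a_5 = 4/15.

a_{n+2} = 4/((n+1)(n+2)) * a_n; check: a_0 = 1, a_1 = 2, a_2 = 2, a_3 = 4/3, a_4 = 2/3, a_5 = 4/15


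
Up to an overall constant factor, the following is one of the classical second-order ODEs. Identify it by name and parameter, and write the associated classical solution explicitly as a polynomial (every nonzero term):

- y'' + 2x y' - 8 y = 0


All three coefficients share the factor -1; dividing through by -1 gives  y'' - 2x y' + 8 y = 0.
This matches the Hermite equation y'' - 2x y' + 2n y = 0 with 2n = 8, so n = 4; the polynomial solution is H_4(x).
With y = sum_k a_k x^k, matching x^k gives (k+2)(k+1) a_{k+2} = 2(k - n) a_k = 2(k - 4) a_k. The right side vanishes at k = 4, so the series with the parity of 4 terminates at degree 4.
Standard normalization: leading coefficient of H_n is 2^n, so a_4 = 2^4 = 16. Work downward with a_k = (k+1)(k+2) a_{k+2} / (2(k - n)):
  a_2 = (3)(4)(16) / (2(2 - 4)) = 192/(-4) = -48
  a_0 = (1)(2)(-48) / (2(0 - 4)) = -96/(-8) = 12
Hence H_4(x) = 16 x^4 - 48 x^2 + 12.

H_4(x); series = 16 x^4 - 48 x^2 + 12


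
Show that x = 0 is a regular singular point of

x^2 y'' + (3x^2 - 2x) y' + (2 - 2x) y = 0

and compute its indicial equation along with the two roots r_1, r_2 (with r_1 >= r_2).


Divide by x^2 to reach normal form y'' + P_1(x) y' + P_2(x) y = 0 with P_1(x) = 3 - 2/x and P_2(x) = -2/x + 2/x^2.
x = 0 is a singular point because the y'-coefficient 3 - 2/x has a pole at x = 0 and the y-coefficient -2/x + 2/x^2 has a pole at x = 0.
It is a regular singular point because x P_1(x) = p(x) = 3x - 2 and x^2 P_2(x) = q(x) = 2 - 2x are polynomials, hence analytic at x = 0.
p(0) = -2,  q(0) = 2.
Indicial equation: r(r-1) + p(0) r + q(0) = 0, i.e. r^2 + (p(0) - 1) r + q(0) = 0, i.e. r^2 - 3 r + 2 = 0.
Discriminant: (-3)^2 - 4(2) = 1, so r = (3 ± 1)/2.
Solving: r_1 = 2, r_2 = 1.

indicial: r^2 - 3 r + 2 = 0; roots r_1 = 2, r_2 = 1


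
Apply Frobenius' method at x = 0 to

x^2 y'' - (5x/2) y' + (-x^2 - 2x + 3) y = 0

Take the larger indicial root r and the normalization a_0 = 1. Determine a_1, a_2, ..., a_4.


Write in Frobenius form y'' + (p(x)/x) y' + (q(x)/x^2) y = 0:
  p(x) = -5/2,  q(x) = -x^2 - 2x + 3.
Indicial equation: r(r-1) + (-5/2) r + (3) = 0 -> roots r_1 = 2, r_2 = 3/2.
Take r = r_1 = 2. Let y(x) = x^r sum_{n>=0} a_n x^n with a_0 = 1.
Substitute y = x^r sum a_n x^n and match x^{r+n}. The recurrence is
  D(n) a_n - 2 a_{n-1} - 1 a_{n-2} = 0,  where D(n) = (r+n)(r+n-1) + (-5/2)(r+n) + (3).
  a_n = [2 a_{n-1} + 1 a_{n-2}] / D(n).
Since the indicial polynomial factors as (r - r_1)(r - r_2), D(n) = (r_1 + n - r_1)(r_1 + n - r_2) = n(n + 1/2).
Evaluating step by step (a_0 = 1):
  n = 1: D(1) = 1(1 + 1/2) = 3/2; numerator = 2(1) = 2; a_1 = (2)/(3/2) = 4/3
  n = 2: D(2) = 2(2 + 1/2) = 5; numerator = 2(4/3) + 1(1) = 11/3; a_2 = (11/3)/(5) = 11/15
  n = 3: D(3) = 3(3 + 1/2) = 21/2; numerator = 2(11/15) + 1(4/3) = 14/5; a_3 = (14/5)/(21/2) = 4/15
  n = 4: D(4) = 4(4 + 1/2) = 18; numerator = 2(4/15) + 1(11/15) = 19/15; a_4 = (19/15)/(18) = 19/270

r = 2; a_0 = 1; a_1 = 4/3; a_2 = 11/15; a_3 = 4/15; a_4 = 19/270
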